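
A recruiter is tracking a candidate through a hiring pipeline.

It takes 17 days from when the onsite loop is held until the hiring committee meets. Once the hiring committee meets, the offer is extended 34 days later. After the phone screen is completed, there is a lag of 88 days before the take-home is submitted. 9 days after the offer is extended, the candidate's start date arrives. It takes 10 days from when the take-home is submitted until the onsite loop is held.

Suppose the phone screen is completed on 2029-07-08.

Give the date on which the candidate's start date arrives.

2029-12-13

The phone screen is completed: Jul 8, 2029.
The take-home is submitted: Jul 8, 2029 + 88 days = Oct 4, 2029.
The onsite loop is held: Oct 4, 2029 + 10 days = Oct 14, 2029.
The hiring committee meets: Oct 14, 2029 + 17 days = Oct 31, 2029.
The offer is extended: Oct 31, 2029 + 34 days = Dec 4, 2029.
The candidate's start date arrives: Dec 4, 2029 + 9 days = Dec 13, 2029.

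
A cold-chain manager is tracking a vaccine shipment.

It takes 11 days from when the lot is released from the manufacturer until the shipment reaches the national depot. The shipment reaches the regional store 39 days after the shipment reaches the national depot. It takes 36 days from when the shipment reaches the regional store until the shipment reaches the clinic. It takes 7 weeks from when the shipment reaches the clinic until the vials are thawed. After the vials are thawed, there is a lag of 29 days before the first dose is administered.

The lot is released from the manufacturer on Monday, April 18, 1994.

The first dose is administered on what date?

The lot is released from the manufacturer: Apr 18, 1994.
The shipment reaches the national depot: Apr 18, 1994 + 11 days = Apr 29, 1994.
The shipment reaches the regional store: Apr 29, 1994 + 39 days = Jun 7, 1994.
The shipment reaches the clinic: Jun 7, 1994 + 36 days = Jul 13, 1994.
The vials are thawed: Jul 13, 1994 + 7 weeks = Aug 31, 1994.
The first dose is administered: Aug 31, 1994 + 29 days = Sep 29, 1994.

Thursday, September 29, 1994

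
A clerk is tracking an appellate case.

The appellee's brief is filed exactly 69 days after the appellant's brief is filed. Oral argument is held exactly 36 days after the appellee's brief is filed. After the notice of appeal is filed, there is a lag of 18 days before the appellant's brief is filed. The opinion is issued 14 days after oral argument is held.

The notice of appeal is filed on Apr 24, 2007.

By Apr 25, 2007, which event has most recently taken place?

The notice of appeal is filed

The notice of appeal is filed: Apr 24, 2007.
The appellant's brief is filed: Apr 24, 2007 + 18 days = May 12, 2007.
The appellee's brief is filed: May 12, 2007 + 69 days = Jul 20, 2007.
Oral argument is held: Jul 20, 2007 + 36 days = Aug 25, 2007.
The opinion is issued: Aug 25, 2007 + 14 days = Sep 8, 2007.
Apr 25, 2007 falls between when the notice of appeal is filed (Apr 24, 2007) and when the appellant's brief is filed (May 12, 2007).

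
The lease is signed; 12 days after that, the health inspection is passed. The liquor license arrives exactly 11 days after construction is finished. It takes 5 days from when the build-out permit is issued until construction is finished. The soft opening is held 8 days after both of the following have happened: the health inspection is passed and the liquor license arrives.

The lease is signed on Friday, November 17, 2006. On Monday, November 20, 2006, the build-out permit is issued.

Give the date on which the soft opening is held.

The lease is signed: Nov 17, 2006.
The health inspection is passed: Nov 17, 2006 + 12 days = Nov 29, 2006.
The build-out permit is issued: Nov 20, 2006.
Construction is finished: Nov 20, 2006 + 5 days = Nov 25, 2006.
The liquor license arrives: Nov 25, 2006 + 11 days = Dec 6, 2006.
Both prerequisites met — the health inspection is passed (Nov 29, 2006), the liquor license arrives (Dec 6, 2006); the later is Dec 6, 2006.
The soft opening is held: Dec 6, 2006 + 8 days = Dec 14, 2006.

Thursday, December 14, 2006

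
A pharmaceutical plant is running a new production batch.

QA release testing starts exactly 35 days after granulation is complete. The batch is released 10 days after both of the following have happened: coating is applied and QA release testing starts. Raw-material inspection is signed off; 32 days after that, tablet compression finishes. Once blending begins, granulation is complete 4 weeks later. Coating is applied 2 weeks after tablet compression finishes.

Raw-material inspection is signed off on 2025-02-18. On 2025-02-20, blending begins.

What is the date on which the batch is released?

Raw-material inspection is signed off: Feb 18, 2025.
Tablet compression finishes: Feb 18, 2025 + 32 days = Mar 22, 2025.
Coating is applied: Mar 22, 2025 + 2 weeks = Apr 5, 2025.
Blending begins: Feb 20, 2025.
Granulation is complete: Feb 20, 2025 + 4 weeks = Mar 20, 2025.
QA release testing starts: Mar 20, 2025 + 35 days = Apr 24, 2025.
Both prerequisites met — coating is applied (Apr 5, 2025), QA release testing starts (Apr 24, 2025); the later is Apr 24, 2025.
The batch is released: Apr 24, 2025 + 10 days = May 4, 2025.

2025-05-04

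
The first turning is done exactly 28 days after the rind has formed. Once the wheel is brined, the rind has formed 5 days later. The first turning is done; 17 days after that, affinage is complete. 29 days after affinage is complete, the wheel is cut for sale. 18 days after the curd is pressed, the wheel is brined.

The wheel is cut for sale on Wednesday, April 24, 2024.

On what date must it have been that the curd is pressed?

The wheel is cut for sale: Apr 24, 2024.
Affinage is complete: Apr 24, 2024 − 29 days = Mar 26, 2024.
The first turning is done: Mar 26, 2024 − 17 days = Mar 9, 2024.
The rind has formed: Mar 9, 2024 − 28 days = Feb 10, 2024.
The wheel is brined: Feb 10, 2024 − 5 days = Feb 5, 2024.
The curd is pressed: Feb 5, 2024 − 18 days = Jan 18, 2024.

Thursday, January 18, 2024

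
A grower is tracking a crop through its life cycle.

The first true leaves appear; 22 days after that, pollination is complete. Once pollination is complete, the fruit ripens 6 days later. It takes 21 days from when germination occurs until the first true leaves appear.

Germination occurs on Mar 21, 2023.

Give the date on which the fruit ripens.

Germination occurs: Mar 21, 2023.
The first true leaves appear: Mar 21, 2023 + 21 days = Apr 11, 2023.
Pollination is complete: Apr 11, 2023 + 22 days = May 3, 2023.
The fruit ripens: May 3, 2023 + 6 days = May 9, 2023.

May 9, 2023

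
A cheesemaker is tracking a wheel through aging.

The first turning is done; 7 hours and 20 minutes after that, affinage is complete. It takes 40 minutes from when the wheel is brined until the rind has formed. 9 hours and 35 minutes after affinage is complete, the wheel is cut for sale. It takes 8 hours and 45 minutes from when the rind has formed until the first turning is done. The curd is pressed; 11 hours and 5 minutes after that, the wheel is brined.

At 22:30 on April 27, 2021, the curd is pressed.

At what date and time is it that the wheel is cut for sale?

11:55 on April 29, 2021

The curd is pressed: 22:30 Apr 27, 2021.
The wheel is brined: 22:30 Apr 27, 2021 + 11h05m = 09:35 Apr 28, 2021.
The rind has formed: 09:35 Apr 28, 2021 + 40m = 10:15 Apr 28, 2021.
The first turning is done: 10:15 Apr 28, 2021 + 8h45m = 19:00 Apr 28, 2021.
Affinage is complete: 19:00 Apr 28, 2021 + 7h20m = 02:20 Apr 29, 2021.
The wheel is cut for sale: 02:20 Apr 29, 2021 + 9h35m = 11:55 Apr 29, 2021.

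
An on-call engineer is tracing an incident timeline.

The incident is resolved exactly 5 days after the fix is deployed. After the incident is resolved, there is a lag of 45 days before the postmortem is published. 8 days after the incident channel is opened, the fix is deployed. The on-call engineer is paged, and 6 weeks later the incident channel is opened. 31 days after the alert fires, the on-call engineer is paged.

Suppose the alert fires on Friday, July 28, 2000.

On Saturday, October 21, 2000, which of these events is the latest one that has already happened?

The alert fires: Jul 28, 2000.
The on-call engineer is paged: Jul 28, 2000 + 31 days = Aug 28, 2000.
The incident channel is opened: Aug 28, 2000 + 6 weeks = Oct 9, 2000.
The fix is deployed: Oct 9, 2000 + 8 days = Oct 17, 2000.
The incident is resolved: Oct 17, 2000 + 5 days = Oct 22, 2000.
The postmortem is published: Oct 22, 2000 + 45 days = Dec 6, 2000.
Oct 21, 2000 falls between when the fix is deployed (Oct 17, 2000) and when the incident is resolved (Oct 22, 2000).

The fix is deployed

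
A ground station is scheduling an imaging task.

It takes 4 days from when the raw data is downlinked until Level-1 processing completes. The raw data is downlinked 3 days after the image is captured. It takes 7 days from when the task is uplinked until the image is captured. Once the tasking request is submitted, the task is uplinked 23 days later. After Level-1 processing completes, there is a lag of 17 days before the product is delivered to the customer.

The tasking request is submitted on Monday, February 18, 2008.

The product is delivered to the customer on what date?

The tasking request is submitted: Feb 18, 2008.
The task is uplinked: Feb 18, 2008 + 23 days = Mar 12, 2008.
The image is captured: Mar 12, 2008 + 7 days = Mar 19, 2008.
The raw data is downlinked: Mar 19, 2008 + 3 days = Mar 22, 2008.
Level-1 processing completes: Mar 22, 2008 + 4 days = Mar 26, 2008.
The product is delivered to the customer: Mar 26, 2008 + 17 days = Apr 12, 2008.

Saturday, April 12, 2008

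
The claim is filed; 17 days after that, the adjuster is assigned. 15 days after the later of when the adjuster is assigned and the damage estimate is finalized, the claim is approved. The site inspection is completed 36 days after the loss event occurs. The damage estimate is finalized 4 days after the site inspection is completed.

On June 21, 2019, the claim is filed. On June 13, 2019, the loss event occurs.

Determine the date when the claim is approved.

The claim is filed: Jun 21, 2019.
The adjuster is assigned: Jun 21, 2019 + 17 days = Jul 8, 2019.
The loss event occurs: Jun 13, 2019.
The site inspection is completed: Jun 13, 2019 + 36 days = Jul 19, 2019.
The damage estimate is finalized: Jul 19, 2019 + 4 days = Jul 23, 2019.
Both prerequisites met — the adjuster is assigned (Jul 8, 2019), the damage estimate is finalized (Jul 23, 2019); the later is Jul 23, 2019.
The claim is approved: Jul 23, 2019 + 15 days = Aug 7, 2019.

August 7, 2019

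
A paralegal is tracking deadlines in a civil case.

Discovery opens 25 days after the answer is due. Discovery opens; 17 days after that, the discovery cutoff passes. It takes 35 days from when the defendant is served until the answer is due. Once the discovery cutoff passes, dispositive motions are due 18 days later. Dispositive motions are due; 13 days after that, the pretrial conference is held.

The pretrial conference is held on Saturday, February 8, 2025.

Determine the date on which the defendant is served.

Wednesday, October 23, 2024

The pretrial conference is held: Feb 8, 2025.
Dispositive motions are due: Feb 8, 2025 − 13 days = Jan 26, 2025.
The discovery cutoff passes: Jan 26, 2025 − 18 days = Jan 8, 2025.
Discovery opens: Jan 8, 2025 − 17 days = Dec 22, 2024.
The answer is due: Dec 22, 2024 − 25 days = Nov 27, 2024.
The defendant is served: Nov 27, 2024 − 35 days = Oct 23, 2024.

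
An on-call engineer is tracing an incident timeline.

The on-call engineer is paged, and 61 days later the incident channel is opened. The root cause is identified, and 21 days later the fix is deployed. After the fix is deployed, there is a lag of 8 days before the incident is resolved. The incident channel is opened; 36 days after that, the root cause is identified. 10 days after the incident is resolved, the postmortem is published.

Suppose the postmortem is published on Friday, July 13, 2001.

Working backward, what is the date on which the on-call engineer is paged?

The postmortem is published: Jul 13, 2001.
The incident is resolved: Jul 13, 2001 − 10 days = Jul 3, 2001.
The fix is deployed: Jul 3, 2001 − 8 days = Jun 25, 2001.
The root cause is identified: Jun 25, 2001 − 21 days = Jun 4, 2001.
The incident channel is opened: Jun 4, 2001 − 36 days = Apr 29, 2001.
The on-call engineer is paged: Apr 29, 2001 − 61 days = Feb 27, 2001.

Tuesday, February 27, 2001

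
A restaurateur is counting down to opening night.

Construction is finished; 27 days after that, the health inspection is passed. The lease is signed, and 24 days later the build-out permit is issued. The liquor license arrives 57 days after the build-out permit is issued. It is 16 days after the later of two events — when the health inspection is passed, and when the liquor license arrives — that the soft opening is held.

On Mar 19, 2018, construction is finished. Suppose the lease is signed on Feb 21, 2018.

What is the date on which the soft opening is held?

Construction is finished: Mar 19, 2018.
The health inspection is passed: Mar 19, 2018 + 27 days = Apr 15, 2018.
The lease is signed: Feb 21, 2018.
The build-out permit is issued: Feb 21, 2018 + 24 days = Mar 17, 2018.
The liquor license arrives: Mar 17, 2018 + 57 days = May 13, 2018.
Both prerequisites met — the health inspection is passed (Apr 15, 2018), the liquor license arrives (May 13, 2018); the later is May 13, 2018.
The soft opening is held: May 13, 2018 + 16 days = May 29, 2018.

May 29, 2018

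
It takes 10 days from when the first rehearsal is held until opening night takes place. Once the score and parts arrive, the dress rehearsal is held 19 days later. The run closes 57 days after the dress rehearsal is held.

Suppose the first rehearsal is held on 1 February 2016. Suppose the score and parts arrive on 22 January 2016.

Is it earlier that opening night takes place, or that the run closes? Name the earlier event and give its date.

The first rehearsal is held: Feb 1, 2016.
Opening night takes place: Feb 1, 2016 + 10 days = Feb 11, 2016.
The score and parts arrive: Jan 22, 2016.
The dress rehearsal is held: Jan 22, 2016 + 19 days = Feb 10, 2016.
The run closes: Feb 10, 2016 + 57 days = Apr 7, 2016.
Comparing: opening night takes place on Feb 11, 2016 vs the run closes on Apr 7, 2016. Earlier: opening night takes place.

Opening night takes place — 11 February 2016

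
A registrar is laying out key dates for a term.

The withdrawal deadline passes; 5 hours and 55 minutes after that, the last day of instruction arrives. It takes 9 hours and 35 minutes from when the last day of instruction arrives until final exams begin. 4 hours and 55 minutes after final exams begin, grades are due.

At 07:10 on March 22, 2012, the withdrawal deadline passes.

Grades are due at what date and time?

03:35 on March 23, 2012

The withdrawal deadline passes: 07:10 Mar 22, 2012.
The last day of instruction arrives: 07:10 Mar 22, 2012 + 5h55m = 13:05 Mar 22, 2012.
Final exams begin: 13:05 Mar 22, 2012 + 9h35m = 22:40 Mar 22, 2012.
Grades are due: 22:40 Mar 22, 2012 + 4h55m = 03:35 Mar 23, 2012.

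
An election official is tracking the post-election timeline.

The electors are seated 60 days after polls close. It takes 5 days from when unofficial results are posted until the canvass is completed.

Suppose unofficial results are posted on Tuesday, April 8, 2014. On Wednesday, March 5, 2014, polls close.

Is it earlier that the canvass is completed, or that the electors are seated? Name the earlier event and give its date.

The canvass is completed — Sunday, April 13, 2014

Unofficial results are posted: Apr 8, 2014.
The canvass is completed: Apr 8, 2014 + 5 days = Apr 13, 2014.
Polls close: Mar 5, 2014.
The electors are seated: Mar 5, 2014 + 60 days = May 4, 2014.
Comparing: the canvass is completed on Apr 13, 2014 vs the electors are seated on May 4, 2014. Earlier: the canvass is completed.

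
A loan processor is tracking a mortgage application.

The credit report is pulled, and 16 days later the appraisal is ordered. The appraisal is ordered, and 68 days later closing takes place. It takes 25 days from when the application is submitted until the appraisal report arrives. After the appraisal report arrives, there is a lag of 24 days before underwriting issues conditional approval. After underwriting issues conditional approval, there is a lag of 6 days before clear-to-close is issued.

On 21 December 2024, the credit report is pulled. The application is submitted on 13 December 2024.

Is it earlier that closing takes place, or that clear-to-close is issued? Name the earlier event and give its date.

The credit report is pulled: Dec 21, 2024.
The appraisal is ordered: Dec 21, 2024 + 16 days = Jan 6, 2025.
Closing takes place: Jan 6, 2025 + 68 days = Mar 15, 2025.
The application is submitted: Dec 13, 2024.
The appraisal report arrives: Dec 13, 2024 + 25 days = Jan 7, 2025.
Underwriting issues conditional approval: Jan 7, 2025 + 24 days = Jan 31, 2025.
Clear-to-close is issued: Jan 31, 2025 + 6 days = Feb 6, 2025.
Comparing: closing takes place on Mar 15, 2025 vs clear-to-close is issued on Feb 6, 2025. Earlier: clear-to-close is issued.

Clear-to-close is issued — 6 February 2025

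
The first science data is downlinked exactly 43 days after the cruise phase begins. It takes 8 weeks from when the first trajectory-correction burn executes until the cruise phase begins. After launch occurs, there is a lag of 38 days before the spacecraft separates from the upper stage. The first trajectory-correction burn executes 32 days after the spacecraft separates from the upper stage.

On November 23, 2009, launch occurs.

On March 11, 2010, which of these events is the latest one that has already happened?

Launch occurs: Nov 23, 2009.
The spacecraft separates from the upper stage: Nov 23, 2009 + 38 days = Dec 31, 2009.
The first trajectory-correction burn executes: Dec 31, 2009 + 32 days = Feb 1, 2010.
The cruise phase begins: Feb 1, 2010 + 8 weeks = Mar 29, 2010.
The first science data is downlinked: Mar 29, 2010 + 43 days = May 11, 2010.
Mar 11, 2010 falls between when the first trajectory-correction burn executes (Feb 1, 2010) and when the cruise phase begins (Mar 29, 2010).

The first trajectory-correction burn executes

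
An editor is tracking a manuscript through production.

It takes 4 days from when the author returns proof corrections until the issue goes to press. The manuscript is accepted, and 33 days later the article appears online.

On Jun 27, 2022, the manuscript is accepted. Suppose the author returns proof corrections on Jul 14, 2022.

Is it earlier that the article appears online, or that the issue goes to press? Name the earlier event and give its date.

The manuscript is accepted: Jun 27, 2022.
The article appears online: Jun 27, 2022 + 33 days = Jul 30, 2022.
The author returns proof corrections: Jul 14, 2022.
The issue goes to press: Jul 14, 2022 + 4 days = Jul 18, 2022.
Comparing: the article appears online on Jul 30, 2022 vs the issue goes to press on Jul 18, 2022. Earlier: the issue goes to press.

The issue goes to press — Jul 18, 2022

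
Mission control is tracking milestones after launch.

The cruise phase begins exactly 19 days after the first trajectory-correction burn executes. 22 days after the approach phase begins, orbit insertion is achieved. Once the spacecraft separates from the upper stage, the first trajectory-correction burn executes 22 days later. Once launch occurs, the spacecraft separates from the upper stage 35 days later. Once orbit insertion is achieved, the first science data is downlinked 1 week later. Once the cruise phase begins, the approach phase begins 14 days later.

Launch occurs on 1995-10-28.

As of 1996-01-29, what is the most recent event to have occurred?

The approach phase begins

Launch occurs: Oct 28, 1995.
The spacecraft separates from the upper stage: Oct 28, 1995 + 35 days = Dec 2, 1995.
The first trajectory-correction burn executes: Dec 2, 1995 + 22 days = Dec 24, 1995.
The cruise phase begins: Dec 24, 1995 + 19 days = Jan 12, 1996.
The approach phase begins: Jan 12, 1996 + 14 days = Jan 26, 1996.
Orbit insertion is achieved: Jan 26, 1996 + 22 days = Feb 17, 1996.
The first science data is downlinked: Feb 17, 1996 + 1 week = Feb 24, 1996.
Jan 29, 1996 falls between when the approach phase begins (Jan 26, 1996) and when orbit insertion is achieved (Feb 17, 1996).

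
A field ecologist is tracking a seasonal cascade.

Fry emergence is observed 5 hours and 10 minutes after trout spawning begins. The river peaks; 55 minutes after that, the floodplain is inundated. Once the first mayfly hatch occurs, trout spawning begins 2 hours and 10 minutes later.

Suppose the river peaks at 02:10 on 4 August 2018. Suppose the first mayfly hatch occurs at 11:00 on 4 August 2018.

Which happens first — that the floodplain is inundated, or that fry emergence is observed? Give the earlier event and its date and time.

The river peaks: 02:10 Aug 4, 2018.
The floodplain is inundated: 02:10 Aug 4, 2018 + 55m = 03:05 Aug 4, 2018.
The first mayfly hatch occurs: 11:00 Aug 4, 2018.
Trout spawning begins: 11:00 Aug 4, 2018 + 2h10m = 13:10 Aug 4, 2018.
Fry emergence is observed: 13:10 Aug 4, 2018 + 5h10m = 18:20 Aug 4, 2018.
Comparing: the floodplain is inundated at 03:05 Aug 4, 2018 vs fry emergence is observed at 18:20 Aug 4, 2018. Earlier: the floodplain is inundated.

The floodplain is inundated — 03:05 on 4 August 2018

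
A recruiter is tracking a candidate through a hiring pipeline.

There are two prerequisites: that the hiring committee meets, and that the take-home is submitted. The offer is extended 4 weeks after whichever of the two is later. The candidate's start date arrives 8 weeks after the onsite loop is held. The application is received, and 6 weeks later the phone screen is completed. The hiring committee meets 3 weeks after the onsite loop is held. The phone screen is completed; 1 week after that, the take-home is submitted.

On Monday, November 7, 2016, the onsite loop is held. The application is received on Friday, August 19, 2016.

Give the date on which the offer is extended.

The onsite loop is held: Nov 7, 2016.
The hiring committee meets: Nov 7, 2016 + 3 weeks = Nov 28, 2016.
The application is received: Aug 19, 2016.
The phone screen is completed: Aug 19, 2016 + 6 weeks = Sep 30, 2016.
The take-home is submitted: Sep 30, 2016 + 1 week = Oct 7, 2016.
Both prerequisites met — the hiring committee meets (Nov 28, 2016), the take-home is submitted (Oct 7, 2016); the later is Nov 28, 2016.
The offer is extended: Nov 28, 2016 + 4 weeks = Dec 26, 2016.

Monday, December 26, 2016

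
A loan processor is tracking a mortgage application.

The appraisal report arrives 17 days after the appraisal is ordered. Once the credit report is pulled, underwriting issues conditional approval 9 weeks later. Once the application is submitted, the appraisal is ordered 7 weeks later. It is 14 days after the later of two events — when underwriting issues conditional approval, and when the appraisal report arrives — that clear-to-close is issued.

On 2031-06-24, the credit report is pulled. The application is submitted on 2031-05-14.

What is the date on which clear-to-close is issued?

The credit report is pulled: Jun 24, 2031.
Underwriting issues conditional approval: Jun 24, 2031 + 9 weeks = Aug 26, 2031.
The application is submitted: May 14, 2031.
The appraisal is ordered: May 14, 2031 + 7 weeks = Jul 2, 2031.
The appraisal report arrives: Jul 2, 2031 + 17 days = Jul 19, 2031.
Both prerequisites met — underwriting issues conditional approval (Aug 26, 2031), the appraisal report arrives (Jul 19, 2031); the later is Aug 26, 2031.
Clear-to-close is issued: Aug 26, 2031 + 14 days = Sep 9, 2031.

2031-09-09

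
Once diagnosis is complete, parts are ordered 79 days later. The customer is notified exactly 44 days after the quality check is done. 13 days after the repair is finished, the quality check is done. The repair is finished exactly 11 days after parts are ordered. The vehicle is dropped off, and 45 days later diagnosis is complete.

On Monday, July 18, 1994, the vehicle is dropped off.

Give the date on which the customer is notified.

Thursday, January 26, 1995

The vehicle is dropped off: Jul 18, 1994.
Diagnosis is complete: Jul 18, 1994 + 45 days = Sep 1, 1994.
Parts are ordered: Sep 1, 1994 + 79 days = Nov 19, 1994.
The repair is finished: Nov 19, 1994 + 11 days = Nov 30, 1994.
The quality check is done: Nov 30, 1994 + 13 days = Dec 13, 1994.
The customer is notified: Dec 13, 1994 + 44 days = Jan 26, 1995.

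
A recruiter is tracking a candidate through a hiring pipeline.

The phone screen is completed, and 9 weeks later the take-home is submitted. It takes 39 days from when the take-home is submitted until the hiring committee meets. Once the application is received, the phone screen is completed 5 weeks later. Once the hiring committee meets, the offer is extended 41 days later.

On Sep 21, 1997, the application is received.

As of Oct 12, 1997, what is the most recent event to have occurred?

The application is received

The application is received: Sep 21, 1997.
The phone screen is completed: Sep 21, 1997 + 5 weeks = Oct 26, 1997.
The take-home is submitted: Oct 26, 1997 + 9 weeks = Dec 28, 1997.
The hiring committee meets: Dec 28, 1997 + 39 days = Feb 5, 1998.
The offer is extended: Feb 5, 1998 + 41 days = Mar 18, 1998.
Oct 12, 1997 falls between when the application is received (Sep 21, 1997) and when the phone screen is completed (Oct 26, 1997).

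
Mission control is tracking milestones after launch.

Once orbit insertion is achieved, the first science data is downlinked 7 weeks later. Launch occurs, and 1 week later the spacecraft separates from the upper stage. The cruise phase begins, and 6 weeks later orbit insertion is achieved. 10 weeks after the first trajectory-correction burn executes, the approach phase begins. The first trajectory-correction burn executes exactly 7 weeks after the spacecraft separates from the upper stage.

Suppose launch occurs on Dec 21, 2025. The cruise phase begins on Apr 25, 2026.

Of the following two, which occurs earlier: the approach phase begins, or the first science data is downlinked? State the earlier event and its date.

The approach phase begins — Apr 26, 2026

Launch occurs: Dec 21, 2025.
The spacecraft separates from the upper stage: Dec 21, 2025 + 1 week = Dec 28, 2025.
The first trajectory-correction burn executes: Dec 28, 2025 + 7 weeks = Feb 15, 2026.
The approach phase begins: Feb 15, 2026 + 10 weeks = Apr 26, 2026.
The cruise phase begins: Apr 25, 2026.
Orbit insertion is achieved: Apr 25, 2026 + 6 weeks = Jun 6, 2026.
The first science data is downlinked: Jun 6, 2026 + 7 weeks = Jul 25, 2026.
Comparing: the approach phase begins on Apr 26, 2026 vs the first science data is downlinked on Jul 25, 2026. Earlier: the approach phase begins.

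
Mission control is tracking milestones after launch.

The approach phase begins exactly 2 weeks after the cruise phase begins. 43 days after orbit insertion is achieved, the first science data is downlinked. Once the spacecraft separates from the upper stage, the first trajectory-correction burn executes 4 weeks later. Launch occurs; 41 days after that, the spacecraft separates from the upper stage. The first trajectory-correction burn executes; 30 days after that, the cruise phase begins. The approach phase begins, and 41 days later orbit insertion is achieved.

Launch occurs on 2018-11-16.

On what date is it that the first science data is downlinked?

Launch occurs: Nov 16, 2018.
The spacecraft separates from the upper stage: Nov 16, 2018 + 41 days = Dec 27, 2018.
The first trajectory-correction burn executes: Dec 27, 2018 + 4 weeks = Jan 24, 2019.
The cruise phase begins: Jan 24, 2019 + 30 days = Feb 23, 2019.
The approach phase begins: Feb 23, 2019 + 2 weeks = Mar 9, 2019.
Orbit insertion is achieved: Mar 9, 2019 + 41 days = Apr 19, 2019.
The first science data is downlinked: Apr 19, 2019 + 43 days = Jun 1, 2019.

2019-06-01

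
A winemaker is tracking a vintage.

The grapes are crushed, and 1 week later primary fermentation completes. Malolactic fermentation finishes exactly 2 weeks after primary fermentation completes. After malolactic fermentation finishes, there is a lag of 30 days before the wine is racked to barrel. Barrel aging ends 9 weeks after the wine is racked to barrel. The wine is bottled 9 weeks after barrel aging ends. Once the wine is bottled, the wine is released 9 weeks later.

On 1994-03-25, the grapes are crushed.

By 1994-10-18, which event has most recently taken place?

The wine is bottled

The grapes are crushed: Mar 25, 1994.
Primary fermentation completes: Mar 25, 1994 + 1 week = Apr 1, 1994.
Malolactic fermentation finishes: Apr 1, 1994 + 2 weeks = Apr 15, 1994.
The wine is racked to barrel: Apr 15, 1994 + 30 days = May 15, 1994.
Barrel aging ends: May 15, 1994 + 9 weeks = Jul 17, 1994.
The wine is bottled: Jul 17, 1994 + 9 weeks = Sep 18, 1994.
The wine is released: Sep 18, 1994 + 9 weeks = Nov 20, 1994.
Oct 18, 1994 falls between when the wine is bottled (Sep 18, 1994) and when the wine is released (Nov 20, 1994).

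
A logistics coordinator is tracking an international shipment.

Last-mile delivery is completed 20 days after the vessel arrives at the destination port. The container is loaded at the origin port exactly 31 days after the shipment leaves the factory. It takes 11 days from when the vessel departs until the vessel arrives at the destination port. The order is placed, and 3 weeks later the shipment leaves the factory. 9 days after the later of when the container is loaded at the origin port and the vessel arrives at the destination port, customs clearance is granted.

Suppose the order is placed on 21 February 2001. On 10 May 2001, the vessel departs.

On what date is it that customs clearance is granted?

30 May 2001

The order is placed: Feb 21, 2001.
The shipment leaves the factory: Feb 21, 2001 + 3 weeks = Mar 14, 2001.
The container is loaded at the origin port: Mar 14, 2001 + 31 days = Apr 14, 2001.
The vessel departs: May 10, 2001.
The vessel arrives at the destination port: May 10, 2001 + 11 days = May 21, 2001.
Both prerequisites met — the container is loaded at the origin port (Apr 14, 2001), the vessel arrives at the destination port (May 21, 2001); the later is May 21, 2001.
Customs clearance is granted: May 21, 2001 + 9 days = May 30, 2001.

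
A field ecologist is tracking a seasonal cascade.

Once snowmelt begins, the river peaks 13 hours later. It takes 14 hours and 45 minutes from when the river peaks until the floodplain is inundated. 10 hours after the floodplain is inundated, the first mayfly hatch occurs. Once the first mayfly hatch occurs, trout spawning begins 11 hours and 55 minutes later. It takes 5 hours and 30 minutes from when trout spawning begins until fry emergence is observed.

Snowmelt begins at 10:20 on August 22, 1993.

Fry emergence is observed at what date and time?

17:30 on August 24, 1993

Snowmelt begins: 10:20 Aug 22, 1993.
The river peaks: 10:20 Aug 22, 1993 + 13h = 23:20 Aug 22, 1993.
The floodplain is inundated: 23:20 Aug 22, 1993 + 14h45m = 14:05 Aug 23, 1993.
The first mayfly hatch occurs: 14:05 Aug 23, 1993 + 10h = 00:05 Aug 24, 1993.
Trout spawning begins: 00:05 Aug 24, 1993 + 11h55m = 12:00 Aug 24, 1993.
Fry emergence is observed: 12:00 Aug 24, 1993 + 5h30m = 17:30 Aug 24, 1993.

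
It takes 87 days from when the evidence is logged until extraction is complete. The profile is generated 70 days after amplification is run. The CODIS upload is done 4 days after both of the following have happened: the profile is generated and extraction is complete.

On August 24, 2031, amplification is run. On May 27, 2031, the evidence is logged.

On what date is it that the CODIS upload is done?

November 6, 2031

Amplification is run: Aug 24, 2031.
The profile is generated: Aug 24, 2031 + 70 days = Nov 2, 2031.
The evidence is logged: May 27, 2031.
Extraction is complete: May 27, 2031 + 87 days = Aug 22, 2031.
Both prerequisites met — the profile is generated (Nov 2, 2031), extraction is complete (Aug 22, 2031); the later is Nov 2, 2031.
The CODIS upload is done: Nov 2, 2031 + 4 days = Nov 6, 2031.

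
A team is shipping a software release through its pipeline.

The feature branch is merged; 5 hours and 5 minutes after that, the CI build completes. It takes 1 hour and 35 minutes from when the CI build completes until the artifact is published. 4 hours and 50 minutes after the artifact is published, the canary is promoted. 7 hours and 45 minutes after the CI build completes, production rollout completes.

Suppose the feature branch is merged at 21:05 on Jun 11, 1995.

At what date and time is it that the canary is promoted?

08:35 on Jun 12, 1995

The feature branch is merged: 21:05 Jun 11, 1995.
The CI build completes: 21:05 Jun 11, 1995 + 5h05m = 02:10 Jun 12, 1995.
The artifact is published: 02:10 Jun 12, 1995 + 1h35m = 03:45 Jun 12, 1995.
The canary is promoted: 03:45 Jun 12, 1995 + 4h50m = 08:35 Jun 12, 1995.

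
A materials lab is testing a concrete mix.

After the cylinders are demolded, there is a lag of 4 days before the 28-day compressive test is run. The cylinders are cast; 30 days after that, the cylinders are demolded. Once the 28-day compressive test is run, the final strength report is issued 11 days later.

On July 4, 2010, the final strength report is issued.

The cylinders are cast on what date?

The final strength report is issued: Jul 4, 2010.
The 28-day compressive test is run: Jul 4, 2010 − 11 days = Jun 23, 2010.
The cylinders are demolded: Jun 23, 2010 − 4 days = Jun 19, 2010.
The cylinders are cast: Jun 19, 2010 − 30 days = May 20, 2010.

May 20, 2010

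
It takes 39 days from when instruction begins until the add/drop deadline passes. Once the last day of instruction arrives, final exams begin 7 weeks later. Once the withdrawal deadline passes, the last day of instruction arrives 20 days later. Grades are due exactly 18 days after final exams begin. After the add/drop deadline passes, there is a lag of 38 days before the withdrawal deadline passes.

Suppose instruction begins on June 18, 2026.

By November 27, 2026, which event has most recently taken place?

Final exams begin

Instruction begins: Jun 18, 2026.
The add/drop deadline passes: Jun 18, 2026 + 39 days = Jul 27, 2026.
The withdrawal deadline passes: Jul 27, 2026 + 38 days = Sep 3, 2026.
The last day of instruction arrives: Sep 3, 2026 + 20 days = Sep 23, 2026.
Final exams begin: Sep 23, 2026 + 7 weeks = Nov 11, 2026.
Grades are due: Nov 11, 2026 + 18 days = Nov 29, 2026.
Nov 27, 2026 falls between when final exams begin (Nov 11, 2026) and when grades are due (Nov 29, 2026).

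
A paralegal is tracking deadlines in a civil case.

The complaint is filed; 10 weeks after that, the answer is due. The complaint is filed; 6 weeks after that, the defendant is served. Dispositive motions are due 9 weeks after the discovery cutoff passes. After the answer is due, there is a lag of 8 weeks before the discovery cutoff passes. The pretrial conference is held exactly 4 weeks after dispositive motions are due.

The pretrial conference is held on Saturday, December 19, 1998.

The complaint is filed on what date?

Saturday, May 16, 1998

The pretrial conference is held: Dec 19, 1998.
Dispositive motions are due: Dec 19, 1998 − 4 weeks = Nov 21, 1998.
The discovery cutoff passes: Nov 21, 1998 − 9 weeks = Sep 19, 1998.
The answer is due: Sep 19, 1998 − 8 weeks = Jul 25, 1998.
The complaint is filed: Jul 25, 1998 − 10 weeks = May 16, 1998.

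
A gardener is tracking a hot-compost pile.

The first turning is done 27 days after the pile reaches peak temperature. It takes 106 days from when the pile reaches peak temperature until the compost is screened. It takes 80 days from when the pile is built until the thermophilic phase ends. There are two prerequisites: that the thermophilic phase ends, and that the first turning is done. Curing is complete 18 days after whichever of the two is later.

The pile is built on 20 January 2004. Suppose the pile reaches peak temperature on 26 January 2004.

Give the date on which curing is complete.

The pile is built: Jan 20, 2004.
The thermophilic phase ends: Jan 20, 2004 + 80 days = Apr 9, 2004.
The pile reaches peak temperature: Jan 26, 2004.
The first turning is done: Jan 26, 2004 + 27 days = Feb 22, 2004.
Both prerequisites met — the thermophilic phase ends (Apr 9, 2004), the first turning is done (Feb 22, 2004); the later is Apr 9, 2004.
Curing is complete: Apr 9, 2004 + 18 days = Apr 27, 2004.

27 April 2004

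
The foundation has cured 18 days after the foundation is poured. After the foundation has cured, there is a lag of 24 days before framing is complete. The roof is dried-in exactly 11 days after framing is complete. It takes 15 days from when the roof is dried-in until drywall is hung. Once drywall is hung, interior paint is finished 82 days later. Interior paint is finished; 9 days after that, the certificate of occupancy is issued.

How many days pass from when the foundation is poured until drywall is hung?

68 days

Causal path: the foundation is poured → the foundation has cured → framing is complete → the roof is dried-in → drywall is hung.
Total delay along the path: 18 + 24 + 11 + 15 = 68 days.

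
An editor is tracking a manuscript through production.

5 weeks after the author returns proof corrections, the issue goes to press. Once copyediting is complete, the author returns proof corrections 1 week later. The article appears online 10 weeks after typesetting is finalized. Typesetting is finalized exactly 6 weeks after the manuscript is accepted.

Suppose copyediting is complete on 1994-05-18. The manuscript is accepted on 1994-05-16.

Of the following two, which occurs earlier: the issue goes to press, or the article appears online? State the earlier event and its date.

Copyediting is complete: May 18, 1994.
The author returns proof corrections: May 18, 1994 + 1 week = May 25, 1994.
The issue goes to press: May 25, 1994 + 5 weeks = Jun 29, 1994.
The manuscript is accepted: May 16, 1994.
Typesetting is finalized: May 16, 1994 + 6 weeks = Jun 27, 1994.
The article appears online: Jun 27, 1994 + 10 weeks = Sep 5, 1994.
Comparing: the issue goes to press on Jun 29, 1994 vs the article appears online on Sep 5, 1994. Earlier: the issue goes to press.

The issue goes to press — 1994-06-29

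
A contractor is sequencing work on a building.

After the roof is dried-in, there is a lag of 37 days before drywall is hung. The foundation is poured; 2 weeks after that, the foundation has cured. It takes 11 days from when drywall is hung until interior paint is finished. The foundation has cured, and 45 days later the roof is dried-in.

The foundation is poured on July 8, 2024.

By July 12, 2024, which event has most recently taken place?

The foundation is poured: Jul 8, 2024.
The foundation has cured: Jul 8, 2024 + 2 weeks = Jul 22, 2024.
The roof is dried-in: Jul 22, 2024 + 45 days = Sep 5, 2024.
Drywall is hung: Sep 5, 2024 + 37 days = Oct 12, 2024.
Interior paint is finished: Oct 12, 2024 + 11 days = Oct 23, 2024.
Jul 12, 2024 falls between when the foundation is poured (Jul 8, 2024) and when the foundation has cured (Jul 22, 2024).

The foundation is poured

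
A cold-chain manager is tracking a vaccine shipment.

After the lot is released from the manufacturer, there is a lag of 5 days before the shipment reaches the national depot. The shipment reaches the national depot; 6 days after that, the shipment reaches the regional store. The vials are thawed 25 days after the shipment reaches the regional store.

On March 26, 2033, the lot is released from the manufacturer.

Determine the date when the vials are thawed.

The lot is released from the manufacturer: Mar 26, 2033.
The shipment reaches the national depot: Mar 26, 2033 + 5 days = Mar 31, 2033.
The shipment reaches the regional store: Mar 31, 2033 + 6 days = Apr 6, 2033.
The vials are thawed: Apr 6, 2033 + 25 days = May 1, 2033.

May 1, 2033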